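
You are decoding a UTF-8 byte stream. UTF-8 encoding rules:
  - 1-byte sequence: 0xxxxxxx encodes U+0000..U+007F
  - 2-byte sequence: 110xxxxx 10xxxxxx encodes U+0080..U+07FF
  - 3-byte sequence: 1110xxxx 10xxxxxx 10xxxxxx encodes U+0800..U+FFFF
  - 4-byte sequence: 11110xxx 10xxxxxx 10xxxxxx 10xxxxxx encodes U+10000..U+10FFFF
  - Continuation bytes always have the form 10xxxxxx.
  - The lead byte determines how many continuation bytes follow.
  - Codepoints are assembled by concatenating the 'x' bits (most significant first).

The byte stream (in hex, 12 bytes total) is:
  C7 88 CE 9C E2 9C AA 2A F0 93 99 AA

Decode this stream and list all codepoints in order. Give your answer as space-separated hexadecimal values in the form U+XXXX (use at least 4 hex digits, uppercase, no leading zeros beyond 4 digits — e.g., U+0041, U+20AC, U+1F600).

Answer: U+01C8 U+039C U+272A U+002A U+1366A

Derivation:
Byte[0]=C7: 2-byte lead, need 1 cont bytes. acc=0x7
Byte[1]=88: continuation. acc=(acc<<6)|0x08=0x1C8
Completed: cp=U+01C8 (starts at byte 0)
Byte[2]=CE: 2-byte lead, need 1 cont bytes. acc=0xE
Byte[3]=9C: continuation. acc=(acc<<6)|0x1C=0x39C
Completed: cp=U+039C (starts at byte 2)
Byte[4]=E2: 3-byte lead, need 2 cont bytes. acc=0x2
Byte[5]=9C: continuation. acc=(acc<<6)|0x1C=0x9C
Byte[6]=AA: continuation. acc=(acc<<6)|0x2A=0x272A
Completed: cp=U+272A (starts at byte 4)
Byte[7]=2A: 1-byte ASCII. cp=U+002A
Byte[8]=F0: 4-byte lead, need 3 cont bytes. acc=0x0
Byte[9]=93: continuation. acc=(acc<<6)|0x13=0x13
Byte[10]=99: continuation. acc=(acc<<6)|0x19=0x4D9
Byte[11]=AA: continuation. acc=(acc<<6)|0x2A=0x1366A
Completed: cp=U+1366A (starts at byte 8)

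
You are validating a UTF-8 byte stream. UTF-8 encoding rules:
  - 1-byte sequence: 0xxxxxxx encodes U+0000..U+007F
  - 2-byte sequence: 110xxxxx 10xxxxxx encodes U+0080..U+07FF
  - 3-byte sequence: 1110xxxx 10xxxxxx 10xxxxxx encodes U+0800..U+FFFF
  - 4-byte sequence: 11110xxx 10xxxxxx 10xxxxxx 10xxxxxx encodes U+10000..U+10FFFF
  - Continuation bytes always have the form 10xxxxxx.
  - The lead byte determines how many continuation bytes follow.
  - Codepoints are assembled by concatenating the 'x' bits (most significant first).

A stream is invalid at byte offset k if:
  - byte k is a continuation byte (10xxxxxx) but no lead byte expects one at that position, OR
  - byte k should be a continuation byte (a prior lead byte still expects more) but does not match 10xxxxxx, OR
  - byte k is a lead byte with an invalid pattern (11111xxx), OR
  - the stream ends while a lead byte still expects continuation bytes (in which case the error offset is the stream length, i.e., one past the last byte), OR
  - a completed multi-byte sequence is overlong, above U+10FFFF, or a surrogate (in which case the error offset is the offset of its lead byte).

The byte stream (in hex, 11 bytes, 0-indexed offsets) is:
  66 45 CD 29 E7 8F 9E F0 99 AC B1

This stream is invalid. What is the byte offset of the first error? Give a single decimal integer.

Answer: 3

Derivation:
Byte[0]=66: 1-byte ASCII. cp=U+0066
Byte[1]=45: 1-byte ASCII. cp=U+0045
Byte[2]=CD: 2-byte lead, need 1 cont bytes. acc=0xD
Byte[3]=29: expected 10xxxxxx continuation. INVALID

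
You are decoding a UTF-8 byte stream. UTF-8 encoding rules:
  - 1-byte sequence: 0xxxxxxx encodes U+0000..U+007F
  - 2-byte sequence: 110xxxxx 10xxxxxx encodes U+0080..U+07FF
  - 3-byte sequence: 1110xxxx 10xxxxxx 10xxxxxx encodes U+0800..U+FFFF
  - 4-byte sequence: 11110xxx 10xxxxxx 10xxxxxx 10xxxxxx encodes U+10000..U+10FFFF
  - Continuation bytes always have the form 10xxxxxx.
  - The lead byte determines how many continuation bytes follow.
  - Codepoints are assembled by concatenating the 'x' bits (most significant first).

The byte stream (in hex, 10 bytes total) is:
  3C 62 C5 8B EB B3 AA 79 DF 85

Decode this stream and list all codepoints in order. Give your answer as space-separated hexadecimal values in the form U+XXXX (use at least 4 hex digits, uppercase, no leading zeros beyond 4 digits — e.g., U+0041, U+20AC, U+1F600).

Byte[0]=3C: 1-byte ASCII. cp=U+003C
Byte[1]=62: 1-byte ASCII. cp=U+0062
Byte[2]=C5: 2-byte lead, need 1 cont bytes. acc=0x5
Byte[3]=8B: continuation. acc=(acc<<6)|0x0B=0x14B
Completed: cp=U+014B (starts at byte 2)
Byte[4]=EB: 3-byte lead, need 2 cont bytes. acc=0xB
Byte[5]=B3: continuation. acc=(acc<<6)|0x33=0x2F3
Byte[6]=AA: continuation. acc=(acc<<6)|0x2A=0xBCEA
Completed: cp=U+BCEA (starts at byte 4)
Byte[7]=79: 1-byte ASCII. cp=U+0079
Byte[8]=DF: 2-byte lead, need 1 cont bytes. acc=0x1F
Byte[9]=85: continuation. acc=(acc<<6)|0x05=0x7C5
Completed: cp=U+07C5 (starts at byte 8)

Answer: U+003C U+0062 U+014B U+BCEA U+0079 U+07C5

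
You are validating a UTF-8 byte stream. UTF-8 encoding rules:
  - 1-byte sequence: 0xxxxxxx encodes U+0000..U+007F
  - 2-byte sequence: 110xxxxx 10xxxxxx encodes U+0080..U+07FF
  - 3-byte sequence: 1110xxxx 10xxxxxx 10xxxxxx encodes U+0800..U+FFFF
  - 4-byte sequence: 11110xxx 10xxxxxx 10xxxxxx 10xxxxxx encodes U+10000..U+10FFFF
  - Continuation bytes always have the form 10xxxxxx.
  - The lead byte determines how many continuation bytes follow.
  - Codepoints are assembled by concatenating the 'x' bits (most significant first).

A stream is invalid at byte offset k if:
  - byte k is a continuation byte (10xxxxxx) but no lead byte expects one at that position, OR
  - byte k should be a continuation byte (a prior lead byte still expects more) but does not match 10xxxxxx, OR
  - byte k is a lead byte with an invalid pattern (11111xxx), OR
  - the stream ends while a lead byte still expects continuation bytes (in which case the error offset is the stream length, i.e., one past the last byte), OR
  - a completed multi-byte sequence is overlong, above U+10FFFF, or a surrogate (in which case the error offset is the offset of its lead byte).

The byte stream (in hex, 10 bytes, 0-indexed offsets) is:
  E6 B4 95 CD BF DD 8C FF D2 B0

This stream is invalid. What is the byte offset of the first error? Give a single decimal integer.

Answer: 7

Derivation:
Byte[0]=E6: 3-byte lead, need 2 cont bytes. acc=0x6
Byte[1]=B4: continuation. acc=(acc<<6)|0x34=0x1B4
Byte[2]=95: continuation. acc=(acc<<6)|0x15=0x6D15
Completed: cp=U+6D15 (starts at byte 0)
Byte[3]=CD: 2-byte lead, need 1 cont bytes. acc=0xD
Byte[4]=BF: continuation. acc=(acc<<6)|0x3F=0x37F
Completed: cp=U+037F (starts at byte 3)
Byte[5]=DD: 2-byte lead, need 1 cont bytes. acc=0x1D
Byte[6]=8C: continuation. acc=(acc<<6)|0x0C=0x74C
Completed: cp=U+074C (starts at byte 5)
Byte[7]=FF: INVALID lead byte (not 0xxx/110x/1110/11110)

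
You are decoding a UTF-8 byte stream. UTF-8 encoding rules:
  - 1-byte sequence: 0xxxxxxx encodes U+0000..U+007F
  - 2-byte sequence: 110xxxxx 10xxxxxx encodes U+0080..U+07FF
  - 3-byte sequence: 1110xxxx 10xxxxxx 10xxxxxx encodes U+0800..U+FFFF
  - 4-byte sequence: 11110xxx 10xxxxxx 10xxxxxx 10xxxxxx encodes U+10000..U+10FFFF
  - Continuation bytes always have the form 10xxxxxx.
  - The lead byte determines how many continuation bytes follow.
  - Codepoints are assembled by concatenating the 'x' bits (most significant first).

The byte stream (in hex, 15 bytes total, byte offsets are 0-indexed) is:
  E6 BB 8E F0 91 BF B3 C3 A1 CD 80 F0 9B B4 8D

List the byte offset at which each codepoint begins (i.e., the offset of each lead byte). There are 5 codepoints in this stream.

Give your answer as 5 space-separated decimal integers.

Byte[0]=E6: 3-byte lead, need 2 cont bytes. acc=0x6
Byte[1]=BB: continuation. acc=(acc<<6)|0x3B=0x1BB
Byte[2]=8E: continuation. acc=(acc<<6)|0x0E=0x6ECE
Completed: cp=U+6ECE (starts at byte 0)
Byte[3]=F0: 4-byte lead, need 3 cont bytes. acc=0x0
Byte[4]=91: continuation. acc=(acc<<6)|0x11=0x11
Byte[5]=BF: continuation. acc=(acc<<6)|0x3F=0x47F
Byte[6]=B3: continuation. acc=(acc<<6)|0x33=0x11FF3
Completed: cp=U+11FF3 (starts at byte 3)
Byte[7]=C3: 2-byte lead, need 1 cont bytes. acc=0x3
Byte[8]=A1: continuation. acc=(acc<<6)|0x21=0xE1
Completed: cp=U+00E1 (starts at byte 7)
Byte[9]=CD: 2-byte lead, need 1 cont bytes. acc=0xD
Byte[10]=80: continuation. acc=(acc<<6)|0x00=0x340
Completed: cp=U+0340 (starts at byte 9)
Byte[11]=F0: 4-byte lead, need 3 cont bytes. acc=0x0
Byte[12]=9B: continuation. acc=(acc<<6)|0x1B=0x1B
Byte[13]=B4: continuation. acc=(acc<<6)|0x34=0x6F4
Byte[14]=8D: continuation. acc=(acc<<6)|0x0D=0x1BD0D
Completed: cp=U+1BD0D (starts at byte 11)

Answer: 0 3 7 9 11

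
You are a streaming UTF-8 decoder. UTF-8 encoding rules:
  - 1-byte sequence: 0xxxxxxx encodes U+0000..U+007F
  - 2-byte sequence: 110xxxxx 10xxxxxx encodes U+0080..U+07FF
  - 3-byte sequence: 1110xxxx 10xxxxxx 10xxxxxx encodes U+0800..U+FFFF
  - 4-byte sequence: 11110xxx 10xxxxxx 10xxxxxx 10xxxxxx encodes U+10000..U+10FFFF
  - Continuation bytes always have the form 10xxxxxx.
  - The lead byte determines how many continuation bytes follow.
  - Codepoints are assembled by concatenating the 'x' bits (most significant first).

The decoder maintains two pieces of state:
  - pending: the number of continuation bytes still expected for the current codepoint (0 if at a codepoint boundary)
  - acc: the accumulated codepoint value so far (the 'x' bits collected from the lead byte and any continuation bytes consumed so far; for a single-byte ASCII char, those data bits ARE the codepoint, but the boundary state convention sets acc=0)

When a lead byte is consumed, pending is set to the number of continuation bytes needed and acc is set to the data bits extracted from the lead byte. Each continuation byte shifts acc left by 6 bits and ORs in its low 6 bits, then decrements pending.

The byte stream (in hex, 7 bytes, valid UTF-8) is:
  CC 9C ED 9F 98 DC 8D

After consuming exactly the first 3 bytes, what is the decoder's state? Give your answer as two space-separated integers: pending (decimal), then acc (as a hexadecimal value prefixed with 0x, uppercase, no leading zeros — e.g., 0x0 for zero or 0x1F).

Byte[0]=CC: 2-byte lead. pending=1, acc=0xC
Byte[1]=9C: continuation. acc=(acc<<6)|0x1C=0x31C, pending=0
Byte[2]=ED: 3-byte lead. pending=2, acc=0xD

Answer: 2 0xD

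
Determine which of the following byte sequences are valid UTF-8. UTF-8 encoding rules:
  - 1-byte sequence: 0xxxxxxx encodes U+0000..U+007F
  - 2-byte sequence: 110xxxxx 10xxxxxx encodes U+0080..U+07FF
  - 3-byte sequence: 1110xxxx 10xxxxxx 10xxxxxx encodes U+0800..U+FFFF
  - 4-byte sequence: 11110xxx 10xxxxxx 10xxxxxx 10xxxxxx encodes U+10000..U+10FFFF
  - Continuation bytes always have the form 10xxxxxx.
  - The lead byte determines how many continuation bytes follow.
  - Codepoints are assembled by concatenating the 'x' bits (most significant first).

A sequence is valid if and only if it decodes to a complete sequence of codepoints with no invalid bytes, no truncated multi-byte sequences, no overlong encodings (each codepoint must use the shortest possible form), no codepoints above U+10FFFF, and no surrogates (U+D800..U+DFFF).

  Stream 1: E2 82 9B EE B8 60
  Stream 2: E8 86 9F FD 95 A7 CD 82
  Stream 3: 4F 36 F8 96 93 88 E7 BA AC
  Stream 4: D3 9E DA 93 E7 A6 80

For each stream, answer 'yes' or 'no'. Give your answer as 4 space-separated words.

Answer: no no no yes

Derivation:
Stream 1: error at byte offset 5. INVALID
Stream 2: error at byte offset 3. INVALID
Stream 3: error at byte offset 2. INVALID
Stream 4: decodes cleanly. VALID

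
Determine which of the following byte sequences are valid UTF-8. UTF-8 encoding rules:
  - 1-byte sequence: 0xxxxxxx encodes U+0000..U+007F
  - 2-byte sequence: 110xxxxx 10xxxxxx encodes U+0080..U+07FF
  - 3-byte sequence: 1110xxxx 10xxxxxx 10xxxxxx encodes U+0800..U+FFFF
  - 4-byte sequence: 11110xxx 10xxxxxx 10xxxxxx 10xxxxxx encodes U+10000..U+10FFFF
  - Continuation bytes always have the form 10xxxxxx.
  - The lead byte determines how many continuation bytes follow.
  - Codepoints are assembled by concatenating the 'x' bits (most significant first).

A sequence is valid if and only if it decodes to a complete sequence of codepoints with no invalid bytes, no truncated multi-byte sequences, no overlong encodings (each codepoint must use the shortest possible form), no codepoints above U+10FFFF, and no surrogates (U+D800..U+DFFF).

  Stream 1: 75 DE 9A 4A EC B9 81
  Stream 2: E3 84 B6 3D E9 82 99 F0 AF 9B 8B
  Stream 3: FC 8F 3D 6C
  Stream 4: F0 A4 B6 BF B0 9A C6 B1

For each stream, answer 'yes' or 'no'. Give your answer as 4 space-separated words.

Answer: yes yes no no

Derivation:
Stream 1: decodes cleanly. VALID
Stream 2: decodes cleanly. VALID
Stream 3: error at byte offset 0. INVALID
Stream 4: error at byte offset 4. INVALID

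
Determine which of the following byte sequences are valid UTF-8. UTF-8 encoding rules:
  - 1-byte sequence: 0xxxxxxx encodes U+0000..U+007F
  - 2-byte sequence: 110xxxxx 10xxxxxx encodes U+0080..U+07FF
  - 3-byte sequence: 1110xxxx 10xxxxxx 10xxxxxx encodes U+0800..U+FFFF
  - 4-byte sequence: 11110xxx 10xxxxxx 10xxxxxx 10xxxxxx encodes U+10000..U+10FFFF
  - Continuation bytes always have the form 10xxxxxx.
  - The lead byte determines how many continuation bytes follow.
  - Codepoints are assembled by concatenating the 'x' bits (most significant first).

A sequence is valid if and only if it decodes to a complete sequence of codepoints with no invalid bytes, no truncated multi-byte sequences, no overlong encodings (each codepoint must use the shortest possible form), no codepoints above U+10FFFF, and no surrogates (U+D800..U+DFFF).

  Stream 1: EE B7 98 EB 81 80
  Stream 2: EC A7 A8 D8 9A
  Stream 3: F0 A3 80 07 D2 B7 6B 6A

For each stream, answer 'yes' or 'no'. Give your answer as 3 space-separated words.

Answer: yes yes no

Derivation:
Stream 1: decodes cleanly. VALID
Stream 2: decodes cleanly. VALID
Stream 3: error at byte offset 3. INVALID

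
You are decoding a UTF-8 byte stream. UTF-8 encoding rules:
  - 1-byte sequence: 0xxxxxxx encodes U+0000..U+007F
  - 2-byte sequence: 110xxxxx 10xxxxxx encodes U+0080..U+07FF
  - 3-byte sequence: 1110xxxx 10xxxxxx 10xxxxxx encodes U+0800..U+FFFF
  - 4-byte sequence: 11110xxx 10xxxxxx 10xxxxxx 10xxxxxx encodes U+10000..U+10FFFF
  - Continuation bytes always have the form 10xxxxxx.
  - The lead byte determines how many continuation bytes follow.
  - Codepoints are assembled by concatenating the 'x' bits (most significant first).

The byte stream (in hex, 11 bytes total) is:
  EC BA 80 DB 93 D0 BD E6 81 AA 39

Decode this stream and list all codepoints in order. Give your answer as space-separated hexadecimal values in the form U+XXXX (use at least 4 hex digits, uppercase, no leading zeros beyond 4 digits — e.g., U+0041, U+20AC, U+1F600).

Answer: U+CE80 U+06D3 U+043D U+606A U+0039

Derivation:
Byte[0]=EC: 3-byte lead, need 2 cont bytes. acc=0xC
Byte[1]=BA: continuation. acc=(acc<<6)|0x3A=0x33A
Byte[2]=80: continuation. acc=(acc<<6)|0x00=0xCE80
Completed: cp=U+CE80 (starts at byte 0)
Byte[3]=DB: 2-byte lead, need 1 cont bytes. acc=0x1B
Byte[4]=93: continuation. acc=(acc<<6)|0x13=0x6D3
Completed: cp=U+06D3 (starts at byte 3)
Byte[5]=D0: 2-byte lead, need 1 cont bytes. acc=0x10
Byte[6]=BD: continuation. acc=(acc<<6)|0x3D=0x43D
Completed: cp=U+043D (starts at byte 5)
Byte[7]=E6: 3-byte lead, need 2 cont bytes. acc=0x6
Byte[8]=81: continuation. acc=(acc<<6)|0x01=0x181
Byte[9]=AA: continuation. acc=(acc<<6)|0x2A=0x606A
Completed: cp=U+606A (starts at byte 7)
Byte[10]=39: 1-byte ASCII. cp=U+0039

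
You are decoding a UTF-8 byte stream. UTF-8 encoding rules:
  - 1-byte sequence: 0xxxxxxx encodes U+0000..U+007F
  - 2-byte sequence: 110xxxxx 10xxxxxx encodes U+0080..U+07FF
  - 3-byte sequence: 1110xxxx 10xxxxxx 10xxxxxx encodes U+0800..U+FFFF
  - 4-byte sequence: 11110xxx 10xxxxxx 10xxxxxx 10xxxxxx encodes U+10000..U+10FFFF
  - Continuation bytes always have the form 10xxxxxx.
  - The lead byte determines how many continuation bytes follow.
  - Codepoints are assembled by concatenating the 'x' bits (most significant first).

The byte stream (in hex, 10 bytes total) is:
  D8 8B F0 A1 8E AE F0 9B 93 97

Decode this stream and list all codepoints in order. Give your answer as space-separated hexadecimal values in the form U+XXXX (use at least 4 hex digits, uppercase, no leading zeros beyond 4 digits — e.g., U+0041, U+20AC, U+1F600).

Answer: U+060B U+213AE U+1B4D7

Derivation:
Byte[0]=D8: 2-byte lead, need 1 cont bytes. acc=0x18
Byte[1]=8B: continuation. acc=(acc<<6)|0x0B=0x60B
Completed: cp=U+060B (starts at byte 0)
Byte[2]=F0: 4-byte lead, need 3 cont bytes. acc=0x0
Byte[3]=A1: continuation. acc=(acc<<6)|0x21=0x21
Byte[4]=8E: continuation. acc=(acc<<6)|0x0E=0x84E
Byte[5]=AE: continuation. acc=(acc<<6)|0x2E=0x213AE
Completed: cp=U+213AE (starts at byte 2)
Byte[6]=F0: 4-byte lead, need 3 cont bytes. acc=0x0
Byte[7]=9B: continuation. acc=(acc<<6)|0x1B=0x1B
Byte[8]=93: continuation. acc=(acc<<6)|0x13=0x6D3
Byte[9]=97: continuation. acc=(acc<<6)|0x17=0x1B4D7
Completed: cp=U+1B4D7 (starts at byte 6)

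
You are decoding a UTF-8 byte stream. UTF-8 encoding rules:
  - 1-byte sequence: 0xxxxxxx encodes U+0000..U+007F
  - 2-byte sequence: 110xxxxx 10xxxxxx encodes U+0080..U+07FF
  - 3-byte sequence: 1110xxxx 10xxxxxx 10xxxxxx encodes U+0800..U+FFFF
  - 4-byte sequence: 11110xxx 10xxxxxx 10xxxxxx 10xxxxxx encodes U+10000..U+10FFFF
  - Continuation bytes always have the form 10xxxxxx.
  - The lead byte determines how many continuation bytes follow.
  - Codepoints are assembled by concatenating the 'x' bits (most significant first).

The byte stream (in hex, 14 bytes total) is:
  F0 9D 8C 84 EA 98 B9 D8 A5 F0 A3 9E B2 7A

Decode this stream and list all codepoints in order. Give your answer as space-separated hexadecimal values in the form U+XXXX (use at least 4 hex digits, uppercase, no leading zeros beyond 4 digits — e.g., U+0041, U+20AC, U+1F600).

Byte[0]=F0: 4-byte lead, need 3 cont bytes. acc=0x0
Byte[1]=9D: continuation. acc=(acc<<6)|0x1D=0x1D
Byte[2]=8C: continuation. acc=(acc<<6)|0x0C=0x74C
Byte[3]=84: continuation. acc=(acc<<6)|0x04=0x1D304
Completed: cp=U+1D304 (starts at byte 0)
Byte[4]=EA: 3-byte lead, need 2 cont bytes. acc=0xA
Byte[5]=98: continuation. acc=(acc<<6)|0x18=0x298
Byte[6]=B9: continuation. acc=(acc<<6)|0x39=0xA639
Completed: cp=U+A639 (starts at byte 4)
Byte[7]=D8: 2-byte lead, need 1 cont bytes. acc=0x18
Byte[8]=A5: continuation. acc=(acc<<6)|0x25=0x625
Completed: cp=U+0625 (starts at byte 7)
Byte[9]=F0: 4-byte lead, need 3 cont bytes. acc=0x0
Byte[10]=A3: continuation. acc=(acc<<6)|0x23=0x23
Byte[11]=9E: continuation. acc=(acc<<6)|0x1E=0x8DE
Byte[12]=B2: continuation. acc=(acc<<6)|0x32=0x237B2
Completed: cp=U+237B2 (starts at byte 9)
Byte[13]=7A: 1-byte ASCII. cp=U+007A

Answer: U+1D304 U+A639 U+0625 U+237B2 U+007A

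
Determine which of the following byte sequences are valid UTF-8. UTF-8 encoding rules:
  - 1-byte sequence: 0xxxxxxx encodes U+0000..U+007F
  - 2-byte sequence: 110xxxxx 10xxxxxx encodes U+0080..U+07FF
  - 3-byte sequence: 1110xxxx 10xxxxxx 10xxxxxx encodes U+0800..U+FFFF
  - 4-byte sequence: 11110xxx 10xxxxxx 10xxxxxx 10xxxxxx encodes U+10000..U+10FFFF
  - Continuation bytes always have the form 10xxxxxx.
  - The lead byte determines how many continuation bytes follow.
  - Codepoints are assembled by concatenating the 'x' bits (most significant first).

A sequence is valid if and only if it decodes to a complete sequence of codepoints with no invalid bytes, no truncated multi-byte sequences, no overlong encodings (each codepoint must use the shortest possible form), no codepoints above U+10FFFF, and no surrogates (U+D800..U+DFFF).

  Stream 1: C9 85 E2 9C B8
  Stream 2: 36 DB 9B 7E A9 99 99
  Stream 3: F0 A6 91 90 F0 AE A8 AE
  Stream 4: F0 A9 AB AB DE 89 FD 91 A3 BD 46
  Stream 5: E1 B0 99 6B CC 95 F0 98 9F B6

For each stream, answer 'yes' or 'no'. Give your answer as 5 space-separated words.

Answer: yes no yes no yes

Derivation:
Stream 1: decodes cleanly. VALID
Stream 2: error at byte offset 4. INVALID
Stream 3: decodes cleanly. VALID
Stream 4: error at byte offset 6. INVALID
Stream 5: decodes cleanly. VALID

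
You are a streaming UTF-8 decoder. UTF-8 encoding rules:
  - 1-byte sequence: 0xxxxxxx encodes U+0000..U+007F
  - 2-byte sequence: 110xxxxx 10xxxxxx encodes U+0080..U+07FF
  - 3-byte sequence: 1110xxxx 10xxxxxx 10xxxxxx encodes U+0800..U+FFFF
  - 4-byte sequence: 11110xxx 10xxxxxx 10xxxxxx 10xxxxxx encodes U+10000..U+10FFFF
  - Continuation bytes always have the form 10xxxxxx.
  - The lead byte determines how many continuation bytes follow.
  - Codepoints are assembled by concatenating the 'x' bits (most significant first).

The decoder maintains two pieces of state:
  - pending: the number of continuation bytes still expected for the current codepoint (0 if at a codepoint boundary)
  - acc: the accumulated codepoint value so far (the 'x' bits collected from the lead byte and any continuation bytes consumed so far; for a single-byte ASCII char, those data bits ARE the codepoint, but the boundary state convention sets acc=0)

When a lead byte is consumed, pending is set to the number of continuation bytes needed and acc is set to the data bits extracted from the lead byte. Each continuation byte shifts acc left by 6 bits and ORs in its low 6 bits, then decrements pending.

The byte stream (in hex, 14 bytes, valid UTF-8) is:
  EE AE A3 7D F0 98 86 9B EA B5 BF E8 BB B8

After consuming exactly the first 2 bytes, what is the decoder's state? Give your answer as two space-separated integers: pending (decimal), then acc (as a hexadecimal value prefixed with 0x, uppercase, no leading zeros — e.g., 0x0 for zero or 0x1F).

Answer: 1 0x3AE

Derivation:
Byte[0]=EE: 3-byte lead. pending=2, acc=0xE
Byte[1]=AE: continuation. acc=(acc<<6)|0x2E=0x3AE, pending=1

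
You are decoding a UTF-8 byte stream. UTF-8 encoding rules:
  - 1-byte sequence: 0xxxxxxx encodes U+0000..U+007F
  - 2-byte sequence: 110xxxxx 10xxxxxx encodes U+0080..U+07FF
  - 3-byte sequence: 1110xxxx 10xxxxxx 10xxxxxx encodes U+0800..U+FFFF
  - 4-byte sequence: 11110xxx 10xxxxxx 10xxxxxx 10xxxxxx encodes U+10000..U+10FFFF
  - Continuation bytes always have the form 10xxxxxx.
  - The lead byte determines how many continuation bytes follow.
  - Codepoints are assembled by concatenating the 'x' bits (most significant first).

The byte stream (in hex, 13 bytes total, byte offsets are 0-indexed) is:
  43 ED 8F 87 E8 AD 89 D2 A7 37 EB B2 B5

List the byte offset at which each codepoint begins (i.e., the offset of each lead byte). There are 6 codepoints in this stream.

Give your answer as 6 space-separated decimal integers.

Byte[0]=43: 1-byte ASCII. cp=U+0043
Byte[1]=ED: 3-byte lead, need 2 cont bytes. acc=0xD
Byte[2]=8F: continuation. acc=(acc<<6)|0x0F=0x34F
Byte[3]=87: continuation. acc=(acc<<6)|0x07=0xD3C7
Completed: cp=U+D3C7 (starts at byte 1)
Byte[4]=E8: 3-byte lead, need 2 cont bytes. acc=0x8
Byte[5]=AD: continuation. acc=(acc<<6)|0x2D=0x22D
Byte[6]=89: continuation. acc=(acc<<6)|0x09=0x8B49
Completed: cp=U+8B49 (starts at byte 4)
Byte[7]=D2: 2-byte lead, need 1 cont bytes. acc=0x12
Byte[8]=A7: continuation. acc=(acc<<6)|0x27=0x4A7
Completed: cp=U+04A7 (starts at byte 7)
Byte[9]=37: 1-byte ASCII. cp=U+0037
Byte[10]=EB: 3-byte lead, need 2 cont bytes. acc=0xB
Byte[11]=B2: continuation. acc=(acc<<6)|0x32=0x2F2
Byte[12]=B5: continuation. acc=(acc<<6)|0x35=0xBCB5
Completed: cp=U+BCB5 (starts at byte 10)

Answer: 0 1 4 7 9 10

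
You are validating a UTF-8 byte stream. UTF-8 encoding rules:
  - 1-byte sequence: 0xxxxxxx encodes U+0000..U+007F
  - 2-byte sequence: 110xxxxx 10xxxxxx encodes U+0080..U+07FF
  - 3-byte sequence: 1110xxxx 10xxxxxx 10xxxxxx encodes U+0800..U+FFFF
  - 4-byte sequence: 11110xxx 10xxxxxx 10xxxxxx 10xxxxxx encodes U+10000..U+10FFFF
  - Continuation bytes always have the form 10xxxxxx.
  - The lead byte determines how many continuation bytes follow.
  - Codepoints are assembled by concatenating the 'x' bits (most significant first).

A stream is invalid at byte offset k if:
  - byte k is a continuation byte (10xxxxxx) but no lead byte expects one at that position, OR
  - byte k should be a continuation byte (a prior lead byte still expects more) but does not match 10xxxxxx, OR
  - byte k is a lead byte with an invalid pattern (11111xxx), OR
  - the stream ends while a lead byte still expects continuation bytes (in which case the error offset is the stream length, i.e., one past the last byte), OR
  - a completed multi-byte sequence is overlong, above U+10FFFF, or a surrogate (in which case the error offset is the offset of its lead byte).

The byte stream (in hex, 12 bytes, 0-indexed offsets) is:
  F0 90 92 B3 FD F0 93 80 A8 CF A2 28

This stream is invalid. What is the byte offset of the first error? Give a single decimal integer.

Answer: 4

Derivation:
Byte[0]=F0: 4-byte lead, need 3 cont bytes. acc=0x0
Byte[1]=90: continuation. acc=(acc<<6)|0x10=0x10
Byte[2]=92: continuation. acc=(acc<<6)|0x12=0x412
Byte[3]=B3: continuation. acc=(acc<<6)|0x33=0x104B3
Completed: cp=U+104B3 (starts at byte 0)
Byte[4]=FD: INVALID lead byte (not 0xxx/110x/1110/11110)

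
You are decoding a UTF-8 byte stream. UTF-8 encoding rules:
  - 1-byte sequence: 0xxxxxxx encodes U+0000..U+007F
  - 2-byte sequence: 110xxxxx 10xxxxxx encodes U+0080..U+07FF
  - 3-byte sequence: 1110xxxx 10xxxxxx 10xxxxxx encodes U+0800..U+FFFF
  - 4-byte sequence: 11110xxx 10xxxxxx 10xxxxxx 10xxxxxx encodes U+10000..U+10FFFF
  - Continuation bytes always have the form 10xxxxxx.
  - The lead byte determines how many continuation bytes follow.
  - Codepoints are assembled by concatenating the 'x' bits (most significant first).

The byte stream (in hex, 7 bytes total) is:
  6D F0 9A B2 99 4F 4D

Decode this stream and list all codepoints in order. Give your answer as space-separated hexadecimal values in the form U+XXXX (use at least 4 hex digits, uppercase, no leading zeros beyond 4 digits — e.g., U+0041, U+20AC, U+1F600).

Answer: U+006D U+1AC99 U+004F U+004D

Derivation:
Byte[0]=6D: 1-byte ASCII. cp=U+006D
Byte[1]=F0: 4-byte lead, need 3 cont bytes. acc=0x0
Byte[2]=9A: continuation. acc=(acc<<6)|0x1A=0x1A
Byte[3]=B2: continuation. acc=(acc<<6)|0x32=0x6B2
Byte[4]=99: continuation. acc=(acc<<6)|0x19=0x1AC99
Completed: cp=U+1AC99 (starts at byte 1)
Byte[5]=4F: 1-byte ASCII. cp=U+004F
Byte[6]=4D: 1-byte ASCII. cp=U+004D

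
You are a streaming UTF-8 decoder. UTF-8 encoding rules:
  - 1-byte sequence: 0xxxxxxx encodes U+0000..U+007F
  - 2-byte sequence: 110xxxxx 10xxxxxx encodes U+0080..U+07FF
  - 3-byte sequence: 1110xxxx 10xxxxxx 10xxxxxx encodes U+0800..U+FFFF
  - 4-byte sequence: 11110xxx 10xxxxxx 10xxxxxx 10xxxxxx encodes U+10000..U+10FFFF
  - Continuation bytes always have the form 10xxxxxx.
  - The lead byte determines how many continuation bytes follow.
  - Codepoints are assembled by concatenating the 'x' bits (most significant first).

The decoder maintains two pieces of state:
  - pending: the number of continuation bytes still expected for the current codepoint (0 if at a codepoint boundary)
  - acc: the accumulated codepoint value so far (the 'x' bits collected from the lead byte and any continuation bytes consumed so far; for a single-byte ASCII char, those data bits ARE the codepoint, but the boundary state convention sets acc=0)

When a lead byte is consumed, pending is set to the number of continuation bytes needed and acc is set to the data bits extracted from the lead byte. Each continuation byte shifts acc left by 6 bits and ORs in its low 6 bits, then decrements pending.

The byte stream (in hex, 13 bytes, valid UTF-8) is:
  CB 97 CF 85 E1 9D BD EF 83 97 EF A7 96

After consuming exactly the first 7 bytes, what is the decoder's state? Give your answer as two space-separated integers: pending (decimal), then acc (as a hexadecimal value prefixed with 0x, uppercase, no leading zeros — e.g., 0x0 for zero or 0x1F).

Answer: 0 0x177D

Derivation:
Byte[0]=CB: 2-byte lead. pending=1, acc=0xB
Byte[1]=97: continuation. acc=(acc<<6)|0x17=0x2D7, pending=0
Byte[2]=CF: 2-byte lead. pending=1, acc=0xF
Byte[3]=85: continuation. acc=(acc<<6)|0x05=0x3C5, pending=0
Byte[4]=E1: 3-byte lead. pending=2, acc=0x1
Byte[5]=9D: continuation. acc=(acc<<6)|0x1D=0x5D, pending=1
Byte[6]=BD: continuation. acc=(acc<<6)|0x3D=0x177D, pending=0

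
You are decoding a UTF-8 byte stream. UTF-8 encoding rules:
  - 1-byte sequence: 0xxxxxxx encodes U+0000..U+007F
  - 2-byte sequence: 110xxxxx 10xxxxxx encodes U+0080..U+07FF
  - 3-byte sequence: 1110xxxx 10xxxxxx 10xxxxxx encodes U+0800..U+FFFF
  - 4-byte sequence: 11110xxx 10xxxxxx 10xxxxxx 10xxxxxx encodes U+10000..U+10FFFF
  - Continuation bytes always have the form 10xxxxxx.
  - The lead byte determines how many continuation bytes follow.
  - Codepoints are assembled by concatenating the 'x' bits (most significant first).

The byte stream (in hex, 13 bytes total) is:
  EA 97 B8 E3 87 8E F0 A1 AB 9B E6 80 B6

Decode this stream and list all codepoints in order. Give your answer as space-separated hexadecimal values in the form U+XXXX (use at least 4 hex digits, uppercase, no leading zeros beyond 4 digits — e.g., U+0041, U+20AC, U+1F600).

Answer: U+A5F8 U+31CE U+21ADB U+6036

Derivation:
Byte[0]=EA: 3-byte lead, need 2 cont bytes. acc=0xA
Byte[1]=97: continuation. acc=(acc<<6)|0x17=0x297
Byte[2]=B8: continuation. acc=(acc<<6)|0x38=0xA5F8
Completed: cp=U+A5F8 (starts at byte 0)
Byte[3]=E3: 3-byte lead, need 2 cont bytes. acc=0x3
Byte[4]=87: continuation. acc=(acc<<6)|0x07=0xC7
Byte[5]=8E: continuation. acc=(acc<<6)|0x0E=0x31CE
Completed: cp=U+31CE (starts at byte 3)
Byte[6]=F0: 4-byte lead, need 3 cont bytes. acc=0x0
Byte[7]=A1: continuation. acc=(acc<<6)|0x21=0x21
Byte[8]=AB: continuation. acc=(acc<<6)|0x2B=0x86B
Byte[9]=9B: continuation. acc=(acc<<6)|0x1B=0x21ADB
Completed: cp=U+21ADB (starts at byte 6)
Byte[10]=E6: 3-byte lead, need 2 cont bytes. acc=0x6
Byte[11]=80: continuation. acc=(acc<<6)|0x00=0x180
Byte[12]=B6: continuation. acc=(acc<<6)|0x36=0x6036
Completed: cp=U+6036 (starts at byte 10)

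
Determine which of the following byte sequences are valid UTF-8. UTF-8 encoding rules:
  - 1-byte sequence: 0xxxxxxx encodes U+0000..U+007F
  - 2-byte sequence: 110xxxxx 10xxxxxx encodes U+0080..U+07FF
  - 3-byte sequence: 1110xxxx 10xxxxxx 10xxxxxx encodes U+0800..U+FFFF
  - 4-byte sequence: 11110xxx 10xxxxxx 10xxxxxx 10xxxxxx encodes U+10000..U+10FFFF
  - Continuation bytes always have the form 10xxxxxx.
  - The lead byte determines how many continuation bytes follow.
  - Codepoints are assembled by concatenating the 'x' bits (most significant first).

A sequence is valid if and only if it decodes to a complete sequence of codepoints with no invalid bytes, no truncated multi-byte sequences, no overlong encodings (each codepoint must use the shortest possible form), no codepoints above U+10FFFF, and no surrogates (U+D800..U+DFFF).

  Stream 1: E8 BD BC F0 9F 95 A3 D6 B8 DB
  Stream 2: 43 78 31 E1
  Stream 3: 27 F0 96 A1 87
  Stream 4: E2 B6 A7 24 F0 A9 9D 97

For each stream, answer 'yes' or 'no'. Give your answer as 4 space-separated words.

Answer: no no yes yes

Derivation:
Stream 1: error at byte offset 10. INVALID
Stream 2: error at byte offset 4. INVALID
Stream 3: decodes cleanly. VALID
Stream 4: decodes cleanly. VALID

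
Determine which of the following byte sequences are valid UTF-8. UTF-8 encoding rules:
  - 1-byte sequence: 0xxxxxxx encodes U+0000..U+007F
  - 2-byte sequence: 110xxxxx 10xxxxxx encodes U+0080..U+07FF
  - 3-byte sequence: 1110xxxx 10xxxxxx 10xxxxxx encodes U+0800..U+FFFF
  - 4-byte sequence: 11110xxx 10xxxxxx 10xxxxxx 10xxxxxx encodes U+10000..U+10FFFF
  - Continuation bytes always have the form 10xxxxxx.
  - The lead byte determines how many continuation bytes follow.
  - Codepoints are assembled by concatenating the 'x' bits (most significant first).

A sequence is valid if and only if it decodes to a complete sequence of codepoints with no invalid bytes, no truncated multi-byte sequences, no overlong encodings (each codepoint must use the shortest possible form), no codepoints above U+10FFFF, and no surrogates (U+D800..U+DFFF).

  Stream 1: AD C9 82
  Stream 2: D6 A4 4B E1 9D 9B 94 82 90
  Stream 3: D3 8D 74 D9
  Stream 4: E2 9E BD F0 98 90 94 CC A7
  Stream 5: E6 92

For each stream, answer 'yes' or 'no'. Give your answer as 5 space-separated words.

Stream 1: error at byte offset 0. INVALID
Stream 2: error at byte offset 6. INVALID
Stream 3: error at byte offset 4. INVALID
Stream 4: decodes cleanly. VALID
Stream 5: error at byte offset 2. INVALID

Answer: no no no yes no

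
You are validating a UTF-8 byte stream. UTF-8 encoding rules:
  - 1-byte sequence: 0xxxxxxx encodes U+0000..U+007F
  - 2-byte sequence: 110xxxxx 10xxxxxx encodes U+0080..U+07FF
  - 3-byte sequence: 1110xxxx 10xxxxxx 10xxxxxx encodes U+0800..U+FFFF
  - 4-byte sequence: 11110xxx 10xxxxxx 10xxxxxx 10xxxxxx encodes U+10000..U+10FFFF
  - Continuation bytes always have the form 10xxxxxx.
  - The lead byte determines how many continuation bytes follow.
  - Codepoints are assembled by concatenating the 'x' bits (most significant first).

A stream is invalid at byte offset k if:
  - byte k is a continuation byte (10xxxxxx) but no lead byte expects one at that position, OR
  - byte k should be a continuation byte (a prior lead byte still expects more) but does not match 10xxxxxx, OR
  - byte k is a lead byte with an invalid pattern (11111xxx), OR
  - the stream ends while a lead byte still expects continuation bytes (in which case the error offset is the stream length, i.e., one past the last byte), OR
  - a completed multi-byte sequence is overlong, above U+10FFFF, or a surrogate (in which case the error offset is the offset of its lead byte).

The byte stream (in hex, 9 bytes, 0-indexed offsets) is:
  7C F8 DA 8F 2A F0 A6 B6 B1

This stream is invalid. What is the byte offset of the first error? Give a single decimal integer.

Byte[0]=7C: 1-byte ASCII. cp=U+007C
Byte[1]=F8: INVALID lead byte (not 0xxx/110x/1110/11110)

Answer: 1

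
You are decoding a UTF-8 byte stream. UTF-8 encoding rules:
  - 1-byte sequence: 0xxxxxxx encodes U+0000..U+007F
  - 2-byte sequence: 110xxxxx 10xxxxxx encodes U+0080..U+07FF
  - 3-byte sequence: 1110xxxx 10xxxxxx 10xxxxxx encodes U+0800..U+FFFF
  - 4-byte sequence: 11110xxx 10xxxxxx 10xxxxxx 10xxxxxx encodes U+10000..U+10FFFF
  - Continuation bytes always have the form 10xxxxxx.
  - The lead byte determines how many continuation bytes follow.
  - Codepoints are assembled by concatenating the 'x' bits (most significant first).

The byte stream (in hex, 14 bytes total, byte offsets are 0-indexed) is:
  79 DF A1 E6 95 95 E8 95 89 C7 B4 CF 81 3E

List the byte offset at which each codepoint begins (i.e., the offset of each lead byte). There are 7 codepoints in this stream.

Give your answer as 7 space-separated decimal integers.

Byte[0]=79: 1-byte ASCII. cp=U+0079
Byte[1]=DF: 2-byte lead, need 1 cont bytes. acc=0x1F
Byte[2]=A1: continuation. acc=(acc<<6)|0x21=0x7E1
Completed: cp=U+07E1 (starts at byte 1)
Byte[3]=E6: 3-byte lead, need 2 cont bytes. acc=0x6
Byte[4]=95: continuation. acc=(acc<<6)|0x15=0x195
Byte[5]=95: continuation. acc=(acc<<6)|0x15=0x6555
Completed: cp=U+6555 (starts at byte 3)
Byte[6]=E8: 3-byte lead, need 2 cont bytes. acc=0x8
Byte[7]=95: continuation. acc=(acc<<6)|0x15=0x215
Byte[8]=89: continuation. acc=(acc<<6)|0x09=0x8549
Completed: cp=U+8549 (starts at byte 6)
Byte[9]=C7: 2-byte lead, need 1 cont bytes. acc=0x7
Byte[10]=B4: continuation. acc=(acc<<6)|0x34=0x1F4
Completed: cp=U+01F4 (starts at byte 9)
Byte[11]=CF: 2-byte lead, need 1 cont bytes. acc=0xF
Byte[12]=81: continuation. acc=(acc<<6)|0x01=0x3C1
Completed: cp=U+03C1 (starts at byte 11)
Byte[13]=3E: 1-byte ASCII. cp=U+003E

Answer: 0 1 3 6 9 11 13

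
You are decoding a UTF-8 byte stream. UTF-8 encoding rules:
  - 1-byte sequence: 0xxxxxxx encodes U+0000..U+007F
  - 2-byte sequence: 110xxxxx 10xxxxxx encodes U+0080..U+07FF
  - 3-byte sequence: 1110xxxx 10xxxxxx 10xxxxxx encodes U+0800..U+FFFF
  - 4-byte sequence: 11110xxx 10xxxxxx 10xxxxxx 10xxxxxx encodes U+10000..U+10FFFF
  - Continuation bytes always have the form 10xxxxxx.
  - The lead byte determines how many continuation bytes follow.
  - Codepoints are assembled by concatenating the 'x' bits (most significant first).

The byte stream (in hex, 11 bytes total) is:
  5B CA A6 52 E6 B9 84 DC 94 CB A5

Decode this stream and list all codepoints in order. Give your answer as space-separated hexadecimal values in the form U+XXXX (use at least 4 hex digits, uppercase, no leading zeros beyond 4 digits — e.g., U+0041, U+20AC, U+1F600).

Byte[0]=5B: 1-byte ASCII. cp=U+005B
Byte[1]=CA: 2-byte lead, need 1 cont bytes. acc=0xA
Byte[2]=A6: continuation. acc=(acc<<6)|0x26=0x2A6
Completed: cp=U+02A6 (starts at byte 1)
Byte[3]=52: 1-byte ASCII. cp=U+0052
Byte[4]=E6: 3-byte lead, need 2 cont bytes. acc=0x6
Byte[5]=B9: continuation. acc=(acc<<6)|0x39=0x1B9
Byte[6]=84: continuation. acc=(acc<<6)|0x04=0x6E44
Completed: cp=U+6E44 (starts at byte 4)
Byte[7]=DC: 2-byte lead, need 1 cont bytes. acc=0x1C
Byte[8]=94: continuation. acc=(acc<<6)|0x14=0x714
Completed: cp=U+0714 (starts at byte 7)
Byte[9]=CB: 2-byte lead, need 1 cont bytes. acc=0xB
Byte[10]=A5: continuation. acc=(acc<<6)|0x25=0x2E5
Completed: cp=U+02E5 (starts at byte 9)

Answer: U+005B U+02A6 U+0052 U+6E44 U+0714 U+02E5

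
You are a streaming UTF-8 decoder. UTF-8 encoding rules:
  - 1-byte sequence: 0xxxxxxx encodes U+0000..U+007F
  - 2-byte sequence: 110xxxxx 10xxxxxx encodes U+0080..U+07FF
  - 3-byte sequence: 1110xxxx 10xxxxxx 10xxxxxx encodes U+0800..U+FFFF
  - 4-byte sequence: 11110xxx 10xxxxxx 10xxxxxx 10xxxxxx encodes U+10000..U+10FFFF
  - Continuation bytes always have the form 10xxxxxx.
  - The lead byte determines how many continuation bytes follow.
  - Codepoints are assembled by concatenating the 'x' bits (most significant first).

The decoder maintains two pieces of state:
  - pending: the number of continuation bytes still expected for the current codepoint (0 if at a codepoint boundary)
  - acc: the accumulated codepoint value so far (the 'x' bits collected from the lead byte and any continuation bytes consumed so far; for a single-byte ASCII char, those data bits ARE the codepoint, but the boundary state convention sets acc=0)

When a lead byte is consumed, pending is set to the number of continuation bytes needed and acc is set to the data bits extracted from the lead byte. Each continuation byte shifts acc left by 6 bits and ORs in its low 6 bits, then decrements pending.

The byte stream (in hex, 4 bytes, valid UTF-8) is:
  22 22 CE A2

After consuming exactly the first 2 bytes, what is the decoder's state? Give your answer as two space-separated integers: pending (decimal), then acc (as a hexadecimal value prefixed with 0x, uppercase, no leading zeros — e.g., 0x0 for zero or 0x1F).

Byte[0]=22: 1-byte. pending=0, acc=0x0
Byte[1]=22: 1-byte. pending=0, acc=0x0

Answer: 0 0x0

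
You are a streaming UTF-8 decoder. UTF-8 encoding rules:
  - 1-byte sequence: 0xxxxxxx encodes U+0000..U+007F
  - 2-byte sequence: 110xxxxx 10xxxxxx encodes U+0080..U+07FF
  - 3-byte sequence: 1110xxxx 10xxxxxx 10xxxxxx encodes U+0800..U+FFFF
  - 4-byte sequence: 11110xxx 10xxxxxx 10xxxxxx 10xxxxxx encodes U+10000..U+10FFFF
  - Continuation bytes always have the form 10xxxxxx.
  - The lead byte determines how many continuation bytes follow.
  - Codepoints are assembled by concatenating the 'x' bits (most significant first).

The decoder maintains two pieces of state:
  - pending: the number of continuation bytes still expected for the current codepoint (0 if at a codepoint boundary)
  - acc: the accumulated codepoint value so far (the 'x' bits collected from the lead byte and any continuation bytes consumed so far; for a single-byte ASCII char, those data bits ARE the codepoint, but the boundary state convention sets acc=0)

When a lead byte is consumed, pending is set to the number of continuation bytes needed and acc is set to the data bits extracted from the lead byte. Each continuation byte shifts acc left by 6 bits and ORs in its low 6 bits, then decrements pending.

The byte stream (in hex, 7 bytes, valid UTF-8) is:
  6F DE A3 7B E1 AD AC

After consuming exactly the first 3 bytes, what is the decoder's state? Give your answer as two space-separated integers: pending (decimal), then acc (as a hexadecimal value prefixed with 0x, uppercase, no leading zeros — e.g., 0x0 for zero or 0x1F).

Answer: 0 0x7A3

Derivation:
Byte[0]=6F: 1-byte. pending=0, acc=0x0
Byte[1]=DE: 2-byte lead. pending=1, acc=0x1E
Byte[2]=A3: continuation. acc=(acc<<6)|0x23=0x7A3, pending=0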